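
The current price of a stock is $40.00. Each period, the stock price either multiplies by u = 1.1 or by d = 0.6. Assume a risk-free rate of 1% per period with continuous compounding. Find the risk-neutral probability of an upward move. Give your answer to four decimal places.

Risk-neutral probability p = (e^0.01 − 0.6)/(1.1 − 0.6) = 0.4101/0.5000 = 0.8201

p = 0.8201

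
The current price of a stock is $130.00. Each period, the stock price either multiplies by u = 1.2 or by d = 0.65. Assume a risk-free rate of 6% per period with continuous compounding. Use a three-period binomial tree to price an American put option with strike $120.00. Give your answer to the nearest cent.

Risk-neutral probability p = (e^0.06 − 0.65)/(1.2 − 0.65) = 0.4118/0.5500 = 0.7488
Terminal stock prices: S_uuu = 224.6, S_uud = 121.7, S_udd = 65.91, S_ddd = 35.7
Terminal payoffs (K − S): max(-104.6, 0) = 0, max(-1.68, 0) = 0, max(54.09, 0) = 54.09, max(84.3, 0) = 84.3
Node uu (S = 187.2): continuation = e^(−0.06)·[0.7488·0.0000 + 0.2512·0.0000] = 0.0000; exercise value = 0.0000 ≤ continuation, so V_uu = 0.0000
Node ud (S = 101.4): continuation = e^(−0.06)·[0.7488·0.0000 + 0.2512·54.0900] = 12.7965; exercise value = 18.6000 > continuation, so V_ud = 18.6000 (exercise)
Node dd (S = 54.93): continuation = e^(−0.06)·[0.7488·54.0900 + 0.2512·84.2987] = 58.0867; exercise value = 65.0750 > continuation, so V_dd = 65.0750 (exercise)
Node u (S = 156): continuation = e^(−0.06)·[0.7488·0.0000 + 0.2512·18.6000] = 4.4003; exercise value = 0.0000 ≤ continuation, so V_u = 4.4003
Node d (S = 84.5): continuation = e^(−0.06)·[0.7488·18.6000 + 0.2512·65.0750] = 28.5117; exercise value = 35.5000 > continuation, so V_d = 35.5000 (exercise)
Node 0 (S = 130): continuation = e^(−0.06)·[0.7488·4.4003 + 0.2512·35.5000] = 11.5016; exercise value = 0.0000 ≤ continuation, so V_0 = 11.5016

$11.50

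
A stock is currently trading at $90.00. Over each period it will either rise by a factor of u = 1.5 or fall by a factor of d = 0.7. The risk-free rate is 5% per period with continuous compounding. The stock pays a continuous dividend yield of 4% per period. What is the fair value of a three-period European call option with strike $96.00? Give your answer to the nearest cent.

Per-period risk-free factor R = e^0.05 = 1.0513; dividend-adjusted growth = e^(0.05−0.04) = 1.0101.
Risk-neutral probability p = (1.0101 − 0.7)/(1.5 − 0.7) = 0.3101/0.8000 = 0.3876
Terminal stock prices: S_uuu = 303.8, S_uud = 141.8, S_udd = 66.15, S_ddd = 30.87
Terminal payoffs (S − K): max(207.8, 0) = 207.8, max(45.75, 0) = 45.75, max(-29.85, 0) = 0, max(-65.13, 0) = 0
Node uu (S = 202.5): V_uu = e^(−0.05)·[0.3876·207.7500 + 0.6124·45.7500] = 103.2418
Node ud (S = 94.5): V_ud = e^(−0.05)·[0.3876·45.7500 + 0.6124·0.0000] = 16.8662
Node dd (S = 44.1): V_dd = e^(−0.05)·[0.3876·0.0000 + 0.6124·0.0000] = 0.0000
Node u (S = 135): V_u = e^(−0.05)·[0.3876·103.2418 + 0.6124·16.8662] = 47.8870
Node d (S = 63): V_d = e^(−0.05)·[0.3876·16.8662 + 0.6124·0.0000] = 6.2179
Node 0 (S = 90): V_0 = e^(−0.05)·[0.3876·47.8870 + 0.6124·6.2179] = 21.2764

$21.28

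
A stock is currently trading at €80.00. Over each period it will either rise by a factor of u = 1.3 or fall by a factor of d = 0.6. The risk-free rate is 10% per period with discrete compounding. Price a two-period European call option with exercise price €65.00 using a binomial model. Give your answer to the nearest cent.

Risk-neutral probability p = (1 + 0.1 − 0.6)/(1.3 − 0.6) = 0.5000/0.7000 = 0.7143
Terminal stock prices: S_uu = 135.2, S_ud = 62.4, S_dd = 28.8
Terminal payoffs (S − K): max(70.2, 0) = 70.2, max(-2.6, 0) = 0, max(-36.2, 0) = 0
Node u (S = 104): V_u = 1/1.1·[0.7143·70.2000 + 0.2857·0.0000] = 45.5844
Node d (S = 48): V_d = 1/1.1·[0.7143·0.0000 + 0.2857·0.0000] = 0.0000
Node 0 (S = 80): V_0 = 1/1.1·[0.7143·45.5844 + 0.2857·0.0000] = 29.6003

€29.60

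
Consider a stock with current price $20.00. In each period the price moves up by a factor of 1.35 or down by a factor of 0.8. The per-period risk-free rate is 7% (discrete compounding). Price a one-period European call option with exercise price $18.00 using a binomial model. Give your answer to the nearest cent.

Risk-neutral probability p = (1 + 0.07 − 0.8)/(1.35 − 0.8) = 0.2700/0.5500 = 0.4909
Terminal stock prices: S_u = 27, S_d = 16
Terminal payoffs (S − K): max(9, 0) = 9, max(-2, 0) = 0
Node 0 (S = 20): V_0 = 1/1.07·[0.4909·9.0000 + 0.5091·0.0000] = 4.1291

$4.13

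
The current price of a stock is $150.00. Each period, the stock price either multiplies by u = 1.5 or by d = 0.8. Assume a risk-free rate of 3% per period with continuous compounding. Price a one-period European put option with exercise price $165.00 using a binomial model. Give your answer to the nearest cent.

$29.29

Risk-neutral probability p = (e^0.03 − 0.8)/(1.5 − 0.8) = 0.2305/0.7000 = 0.3292
Terminal stock prices: S_u = 225, S_d = 120
Terminal payoffs (K − S): max(-60, 0) = 0, max(45, 0) = 45
Node 0 (S = 150): V_0 = e^(−0.03)·[0.3292·0.0000 + 0.6708·45.0000] = 29.2930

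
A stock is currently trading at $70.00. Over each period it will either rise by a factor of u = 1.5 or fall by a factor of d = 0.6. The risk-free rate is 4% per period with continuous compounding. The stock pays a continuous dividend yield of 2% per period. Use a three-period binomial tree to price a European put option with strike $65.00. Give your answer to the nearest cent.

Per-period risk-free factor R = e^0.04 = 1.0408; dividend-adjusted growth = e^(0.04−0.02) = 1.0202.
Risk-neutral probability p = (1.0202 − 0.6)/(1.5 − 0.6) = 0.4202/0.9000 = 0.4669
Terminal stock prices: S_uuu = 236.2, S_uud = 94.5, S_udd = 37.8, S_ddd = 15.12
Terminal payoffs (K − S): max(-171.2, 0) = 0, max(-29.5, 0) = 0, max(27.2, 0) = 27.2, max(49.88, 0) = 49.88
Node uu (S = 157.5): V_uu = e^(−0.04)·[0.4669·0.0000 + 0.5331·0.0000] = 0.0000
Node ud (S = 63): V_ud = e^(−0.04)·[0.4669·0.0000 + 0.5331·27.2000] = 13.9320
Node dd (S = 25.2): V_dd = e^(−0.04)·[0.4669·27.2000 + 0.5331·49.8800] = 37.7503
Node u (S = 105): V_u = e^(−0.04)·[0.4669·0.0000 + 0.5331·13.9320] = 7.1361
Node d (S = 42): V_d = e^(−0.04)·[0.4669·13.9320 + 0.5331·37.7503] = 25.5856
Node 0 (S = 70): V_0 = e^(−0.04)·[0.4669·7.1361 + 0.5331·25.5856] = 16.3062

$16.31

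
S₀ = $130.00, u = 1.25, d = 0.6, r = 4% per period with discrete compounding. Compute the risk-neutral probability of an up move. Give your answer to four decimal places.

p = 0.6769

Risk-neutral probability p = (1 + 0.04 − 0.6)/(1.25 − 0.6) = 0.4400/0.6500 = 0.6769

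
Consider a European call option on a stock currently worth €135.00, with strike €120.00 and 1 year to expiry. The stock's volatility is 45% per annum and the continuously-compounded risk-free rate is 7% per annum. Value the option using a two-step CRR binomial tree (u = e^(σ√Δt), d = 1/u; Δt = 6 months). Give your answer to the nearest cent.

CRR parameters: u = e^(σ√Δt) = e^(0.45·√0.5) = 1.3746, d = 1/u = 0.7275
Per-period rate: rΔt = 0.07·0.5 = 0.035, so R = e^0.035 = 1.0356
Risk-neutral probability p = (e^0.035 − 0.7275)/(1.3746 − 0.7275) = 0.3082/0.6472 = 0.4762
Terminal stock prices: S_uu = 255.1, S_ud = 135, S_dd = 71.44
Terminal payoffs (S − K): max(135.1, 0) = 135.1, max(15, 0) = 15, max(-48.56, 0) = 0
Node u (S = 185.6): V_u = e^(−0.035)·[0.4762·135.1039 + 0.5238·15.0000] = 69.7049
Node d (S = 98.21): V_d = e^(−0.035)·[0.4762·15.0000 + 0.5238·0.0000] = 6.8966
Node 0 (S = 135): V_0 = e^(−0.035)·[0.4762·69.7049 + 0.5238·6.8966] = 35.5371

€35.54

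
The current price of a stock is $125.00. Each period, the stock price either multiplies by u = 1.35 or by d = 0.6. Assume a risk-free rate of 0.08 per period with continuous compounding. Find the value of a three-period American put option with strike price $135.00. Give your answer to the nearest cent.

$26.29

Risk-neutral probability p = (e^0.08 − 0.6)/(1.35 − 0.6) = 0.4833/0.7500 = 0.6444
Terminal stock prices: S_uuu = 307.5, S_uud = 136.7, S_udd = 60.75, S_ddd = 27
Terminal payoffs (K − S): max(-172.5, 0) = 0, max(-1.688, 0) = 0, max(74.25, 0) = 74.25, max(108, 0) = 108
Node uu (S = 227.8): continuation = e^(−0.08)·[0.6444·0.0000 + 0.3556·0.0000] = 0.0000; exercise value = 0.0000 ≤ continuation, so V_uu = 0.0000
Node ud (S = 101.2): continuation = e^(−0.08)·[0.6444·0.0000 + 0.3556·74.2500] = 24.3745; exercise value = 33.7500 > continuation, so V_ud = 33.7500 (exercise)
Node dd (S = 45): continuation = e^(−0.08)·[0.6444·74.2500 + 0.3556·108.0000] = 79.6207; exercise value = 90.0000 > continuation, so V_dd = 90.0000 (exercise)
Node u (S = 168.8): continuation = e^(−0.08)·[0.6444·0.0000 + 0.3556·33.7500] = 11.0793; exercise value = 0.0000 ≤ continuation, so V_u = 11.0793
Node d (S = 75): continuation = e^(−0.08)·[0.6444·33.7500 + 0.3556·90.0000] = 49.6207; exercise value = 60.0000 > continuation, so V_d = 60.0000 (exercise)
Node 0 (S = 125): continuation = e^(−0.08)·[0.6444·11.0793 + 0.3556·60.0000] = 26.2870; exercise value = 10.0000 ≤ continuation, so V_0 = 26.2870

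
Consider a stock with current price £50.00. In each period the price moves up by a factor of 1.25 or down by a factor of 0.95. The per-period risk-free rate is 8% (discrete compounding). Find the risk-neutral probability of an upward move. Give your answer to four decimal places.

Risk-neutral probability p = (1 + 0.08 − 0.95)/(1.25 − 0.95) = 0.1300/0.3000 = 0.4333

p = 0.4333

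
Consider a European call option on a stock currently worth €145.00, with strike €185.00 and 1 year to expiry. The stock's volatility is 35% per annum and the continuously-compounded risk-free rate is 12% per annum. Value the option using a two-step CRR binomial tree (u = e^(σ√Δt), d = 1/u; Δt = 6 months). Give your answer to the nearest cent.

CRR parameters: u = e^(σ√Δt) = e^(0.35·√0.5) = 1.2808, d = 1/u = 0.7808
Per-period rate: rΔt = 0.12·0.5 = 0.06, so R = e^0.06 = 1.0618
Risk-neutral probability p = (e^0.06 − 0.7808)/(1.2808 − 0.7808) = 0.2811/0.5000 = 0.5621
Terminal stock prices: S_uu = 237.9, S_ud = 145, S_dd = 88.39
Terminal payoffs (S − K): max(52.87, 0) = 52.87, max(-40, 0) = 0, max(-96.61, 0) = 0
Node u (S = 185.7): V_u = e^(−0.06)·[0.5621·52.8662 + 0.4379·0.0000] = 27.9858
Node d (S = 113.2): V_d = e^(−0.06)·[0.5621·0.0000 + 0.4379·0.0000] = 0.0000
Node 0 (S = 145): V_0 = e^(−0.06)·[0.5621·27.9858 + 0.4379·0.0000] = 14.8148

€14.81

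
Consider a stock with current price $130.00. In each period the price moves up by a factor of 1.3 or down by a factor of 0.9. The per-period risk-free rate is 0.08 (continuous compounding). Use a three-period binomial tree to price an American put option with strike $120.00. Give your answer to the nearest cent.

$3.68

Risk-neutral probability p = (e^0.08 − 0.9)/(1.3 − 0.9) = 0.1833/0.4000 = 0.4582
Terminal stock prices: S_uuu = 285.6, S_uud = 197.7, S_udd = 136.9, S_ddd = 94.77
Terminal payoffs (K − S): max(-165.6, 0) = 0, max(-77.73, 0) = 0, max(-16.89, 0) = 0, max(25.23, 0) = 25.23
Node uu (S = 219.7): continuation = e^(−0.08)·[0.4582·0.0000 + 0.5418·0.0000] = 0.0000; exercise value = 0.0000 ≤ continuation, so V_uu = 0.0000
Node ud (S = 152.1): continuation = e^(−0.08)·[0.4582·0.0000 + 0.5418·0.0000] = 0.0000; exercise value = 0.0000 ≤ continuation, so V_ud = 0.0000
Node dd (S = 105.3): continuation = e^(−0.08)·[0.4582·0.0000 + 0.5418·25.2300] = 12.6182; exercise value = 14.7000 > continuation, so V_dd = 14.7000 (exercise)
Node u (S = 169): continuation = e^(−0.08)·[0.4582·0.0000 + 0.5418·0.0000] = 0.0000; exercise value = 0.0000 ≤ continuation, so V_u = 0.0000
Node d (S = 117): continuation = e^(−0.08)·[0.4582·0.0000 + 0.5418·14.7000] = 7.3519; exercise value = 3.0000 ≤ continuation, so V_d = 7.3519
Node 0 (S = 130): continuation = e^(−0.08)·[0.4582·0.0000 + 0.5418·7.3519] = 3.6769; exercise value = 0.0000 ≤ continuation, so V_0 = 3.6769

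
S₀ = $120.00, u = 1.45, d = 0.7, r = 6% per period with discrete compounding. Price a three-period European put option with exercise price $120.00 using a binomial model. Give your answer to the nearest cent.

Risk-neutral probability p = (1 + 0.06 − 0.7)/(1.45 − 0.7) = 0.3600/0.7500 = 0.4800
Terminal stock prices: S_uuu = 365.8, S_uud = 176.6, S_udd = 85.26, S_ddd = 41.16
Terminal payoffs (K − S): max(-245.8, 0) = 0, max(-56.61, 0) = 0, max(34.74, 0) = 34.74, max(78.84, 0) = 78.84
Node uu (S = 252.3): V_uu = 1/1.06·[0.4800·0.0000 + 0.5200·0.0000] = 0.0000
Node ud (S = 121.8): V_ud = 1/1.06·[0.4800·0.0000 + 0.5200·34.7400] = 17.0423
Node dd (S = 58.8): V_dd = 1/1.06·[0.4800·34.7400 + 0.5200·78.8400] = 54.4075
Node u (S = 174): V_u = 1/1.06·[0.4800·0.0000 + 0.5200·17.0423] = 8.3604
Node d (S = 84): V_d = 1/1.06·[0.4800·17.0423 + 0.5200·54.4075] = 34.4077
Node 0 (S = 120): V_0 = 1/1.06·[0.4800·8.3604 + 0.5200·34.4077] = 20.6651

$20.67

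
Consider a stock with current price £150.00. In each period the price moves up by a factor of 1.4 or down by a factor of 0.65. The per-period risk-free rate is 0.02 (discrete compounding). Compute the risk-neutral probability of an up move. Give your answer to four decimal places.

Risk-neutral probability p = (1 + 0.02 − 0.65)/(1.4 − 0.65) = 0.3700/0.7500 = 0.4933

p = 0.4933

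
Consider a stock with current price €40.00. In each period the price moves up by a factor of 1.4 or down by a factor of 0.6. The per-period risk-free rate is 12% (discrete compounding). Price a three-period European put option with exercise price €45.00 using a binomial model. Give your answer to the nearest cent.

Risk-neutral probability p = (1 + 0.12 − 0.6)/(1.4 − 0.6) = 0.5200/0.8000 = 0.6500
Terminal stock prices: S_uuu = 109.8, S_uud = 47.04, S_udd = 20.16, S_ddd = 8.64
Terminal payoffs (K − S): max(-64.76, 0) = 0, max(-2.04, 0) = 0, max(24.84, 0) = 24.84, max(36.36, 0) = 36.36
Node uu (S = 78.4): V_uu = 1/1.12·[0.6500·0.0000 + 0.3500·0.0000] = 0.0000
Node ud (S = 33.6): V_ud = 1/1.12·[0.6500·0.0000 + 0.3500·24.8400] = 7.7625
Node dd (S = 14.4): V_dd = 1/1.12·[0.6500·24.8400 + 0.3500·36.3600] = 25.7786
Node u (S = 56): V_u = 1/1.12·[0.6500·0.0000 + 0.3500·7.7625] = 2.4258
Node d (S = 24): V_d = 1/1.12·[0.6500·7.7625 + 0.3500·25.7786] = 12.5608
Node 0 (S = 40): V_0 = 1/1.12·[0.6500·2.4258 + 0.3500·12.5608] = 5.3331

€5.33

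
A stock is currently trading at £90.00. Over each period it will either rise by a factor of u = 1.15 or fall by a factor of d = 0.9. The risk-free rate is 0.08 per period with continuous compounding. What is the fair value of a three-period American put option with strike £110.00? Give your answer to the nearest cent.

£20.00

Risk-neutral probability p = (e^0.08 − 0.9)/(1.15 − 0.9) = 0.1833/0.2500 = 0.7331
Terminal stock prices: S_uuu = 136.9, S_uud = 107.1, S_udd = 83.83, S_ddd = 65.61
Terminal payoffs (K − S): max(-26.88, 0) = 0, max(2.878, 0) = 2.878, max(26.17, 0) = 26.17, max(44.39, 0) = 44.39
Node uu (S = 119): continuation = e^(−0.08)·[0.7331·0.0000 + 0.2669·2.8775] = 0.7088; exercise value = 0.0000 ≤ continuation, so V_uu = 0.7088
Node ud (S = 93.15): continuation = e^(−0.08)·[0.7331·2.8775 + 0.2669·26.1650] = 8.3928; exercise value = 16.8500 > continuation, so V_ud = 16.8500 (exercise)
Node dd (S = 72.9): continuation = e^(−0.08)·[0.7331·26.1650 + 0.2669·44.3900] = 28.6428; exercise value = 37.1000 > continuation, so V_dd = 37.1000 (exercise)
Node u (S = 103.5): continuation = e^(−0.08)·[0.7331·0.7088 + 0.2669·16.8500] = 4.6305; exercise value = 6.5000 > continuation, so V_u = 6.5000 (exercise)
Node d (S = 81): continuation = e^(−0.08)·[0.7331·16.8500 + 0.2669·37.1000] = 20.5428; exercise value = 29.0000 > continuation, so V_d = 29.0000 (exercise)
Node 0 (S = 90): continuation = e^(−0.08)·[0.7331·6.5000 + 0.2669·29.0000] = 11.5428; exercise value = 20.0000 > continuation, so V_0 = 20.0000 (exercise)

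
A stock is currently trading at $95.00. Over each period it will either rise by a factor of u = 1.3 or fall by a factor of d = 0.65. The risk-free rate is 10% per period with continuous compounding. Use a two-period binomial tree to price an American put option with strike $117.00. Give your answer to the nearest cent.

Risk-neutral probability p = (e^0.1 − 0.65)/(1.3 − 0.65) = 0.4552/0.6500 = 0.7003
Terminal stock prices: S_uu = 160.6, S_ud = 80.28, S_dd = 40.14
Terminal payoffs (K − S): max(-43.55, 0) = 0, max(36.72, 0) = 36.72, max(76.86, 0) = 76.86
Node u (S = 123.5): continuation = e^(−0.1)·[0.7003·0.0000 + 0.2997·36.7250] = 9.9603; exercise value = 0.0000 ≤ continuation, so V_u = 9.9603
Node d (S = 61.75): continuation = e^(−0.1)·[0.7003·36.7250 + 0.2997·76.8625] = 44.1160; exercise value = 55.2500 > continuation, so V_d = 55.2500 (exercise)
Node 0 (S = 95): continuation = e^(−0.1)·[0.7003·9.9603 + 0.2997·55.2500] = 21.2956; exercise value = 22.0000 > continuation, so V_0 = 22.0000 (exercise)

$22.00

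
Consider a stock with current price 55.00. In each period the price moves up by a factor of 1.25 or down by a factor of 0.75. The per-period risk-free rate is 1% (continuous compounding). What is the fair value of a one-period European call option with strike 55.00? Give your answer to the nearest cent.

7.08

Risk-neutral probability p = (e^0.01 − 0.75)/(1.25 − 0.75) = 0.2601/0.5000 = 0.5201
Terminal stock prices: S_u = 68.75, S_d = 41.25
Terminal payoffs (S − K): max(13.75, 0) = 13.75, max(-13.75, 0) = 0
Node 0 (S = 55): V_0 = e^(−0.01)·[0.5201·13.7500 + 0.4799·0.0000] = 7.0802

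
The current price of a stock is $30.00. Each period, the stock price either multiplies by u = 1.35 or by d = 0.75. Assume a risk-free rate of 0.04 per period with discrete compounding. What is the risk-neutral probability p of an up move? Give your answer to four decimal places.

p = 0.4833

Risk-neutral probability p = (1 + 0.04 − 0.75)/(1.35 − 0.75) = 0.2900/0.6000 = 0.4833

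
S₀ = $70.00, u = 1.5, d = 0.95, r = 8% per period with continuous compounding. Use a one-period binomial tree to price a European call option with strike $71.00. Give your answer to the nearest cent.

Risk-neutral probability p = (e^0.08 − 0.95)/(1.5 − 0.95) = 0.1333/0.5500 = 0.2423
Terminal stock prices: S_u = 105, S_d = 66.5
Terminal payoffs (S − K): max(34, 0) = 34, max(-4.5, 0) = 0
Node 0 (S = 70): V_0 = e^(−0.08)·[0.2423·34.0000 + 0.7577·0.0000] = 7.6061

$7.61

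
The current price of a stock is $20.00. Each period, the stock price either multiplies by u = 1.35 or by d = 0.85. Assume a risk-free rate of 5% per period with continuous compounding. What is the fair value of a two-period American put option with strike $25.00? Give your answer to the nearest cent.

$5.00

Risk-neutral probability p = (e^0.05 − 0.85)/(1.35 − 0.85) = 0.2013/0.5000 = 0.4025
Terminal stock prices: S_uu = 36.45, S_ud = 22.95, S_dd = 14.45
Terminal payoffs (K − S): max(-11.45, 0) = 0, max(2.05, 0) = 2.05, max(10.55, 0) = 10.55
Node u (S = 27): continuation = e^(−0.05)·[0.4025·0.0000 + 0.5975·2.0500] = 1.1651; exercise value = 0.0000 ≤ continuation, so V_u = 1.1651
Node d (S = 17): continuation = e^(−0.05)·[0.4025·2.0500 + 0.5975·10.5500] = 6.7807; exercise value = 8.0000 > continuation, so V_d = 8.0000 (exercise)
Node 0 (S = 20): continuation = e^(−0.05)·[0.4025·1.1651 + 0.5975·8.0000] = 4.9927; exercise value = 5.0000 > continuation, so V_0 = 5.0000 (exercise)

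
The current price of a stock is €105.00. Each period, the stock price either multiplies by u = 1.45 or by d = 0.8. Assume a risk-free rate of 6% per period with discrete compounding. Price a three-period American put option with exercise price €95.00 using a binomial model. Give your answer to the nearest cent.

€8.91

Risk-neutral probability p = (1 + 0.06 − 0.8)/(1.45 − 0.8) = 0.2600/0.6500 = 0.4000
Terminal stock prices: S_uuu = 320.1, S_uud = 176.6, S_udd = 97.44, S_ddd = 53.76
Terminal payoffs (K − S): max(-225.1, 0) = 0, max(-81.61, 0) = 0, max(-2.44, 0) = 0, max(41.24, 0) = 41.24
Node uu (S = 220.8): continuation = 1/1.06·[0.4000·0.0000 + 0.6000·0.0000] = 0.0000; exercise value = 0.0000 ≤ continuation, so V_uu = 0.0000
Node ud (S = 121.8): continuation = 1/1.06·[0.4000·0.0000 + 0.6000·0.0000] = 0.0000; exercise value = 0.0000 ≤ continuation, so V_ud = 0.0000
Node dd (S = 67.2): continuation = 1/1.06·[0.4000·0.0000 + 0.6000·41.2400] = 23.3434; exercise value = 27.8000 > continuation, so V_dd = 27.8000 (exercise)
Node u (S = 152.2): continuation = 1/1.06·[0.4000·0.0000 + 0.6000·0.0000] = 0.0000; exercise value = 0.0000 ≤ continuation, so V_u = 0.0000
Node d (S = 84): continuation = 1/1.06·[0.4000·0.0000 + 0.6000·27.8000] = 15.7358; exercise value = 11.0000 ≤ continuation, so V_d = 15.7358
Node 0 (S = 105): continuation = 1/1.06·[0.4000·0.0000 + 0.6000·15.7358] = 8.9071; exercise value = 0.0000 ≤ continuation, so V_0 = 8.9071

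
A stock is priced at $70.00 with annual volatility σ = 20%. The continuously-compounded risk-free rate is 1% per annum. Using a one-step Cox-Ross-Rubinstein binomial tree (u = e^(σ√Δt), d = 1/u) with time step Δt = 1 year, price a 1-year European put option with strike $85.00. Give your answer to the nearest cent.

CRR parameters: u = e^(σ√Δt) = e^(0.2·√1) = 1.2214, d = 1/u = 0.8187
Per-period rate: rΔt = 0.01·1 = 0.01, so R = e^0.01 = 1.0101
Risk-neutral probability p = (e^0.01 − 0.8187)/(1.2214 − 0.8187) = 0.1913/0.4027 = 0.4751
Terminal stock prices: S_u = 85.5, S_d = 57.31
Terminal payoffs (K − S): max(-0.4982, 0) = 0, max(27.69, 0) = 27.69
Node 0 (S = 70): V_0 = e^(−0.01)·[0.4751·0.0000 + 0.5249·27.6888] = 14.3886

$14.39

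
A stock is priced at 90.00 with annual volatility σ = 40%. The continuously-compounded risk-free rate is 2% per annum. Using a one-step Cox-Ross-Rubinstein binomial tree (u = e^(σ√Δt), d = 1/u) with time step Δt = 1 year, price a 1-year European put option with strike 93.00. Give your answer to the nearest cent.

CRR parameters: u = e^(σ√Δt) = e^(0.4·√1) = 1.4918, d = 1/u = 0.6703
Per-period rate: rΔt = 0.02·1 = 0.02, so R = e^0.02 = 1.0202
Risk-neutral probability p = (e^0.02 − 0.6703)/(1.4918 − 0.6703) = 0.3499/0.8215 = 0.4259
Terminal stock prices: S_u = 134.3, S_d = 60.33
Terminal payoffs (K − S): max(-41.26, 0) = 0, max(32.67, 0) = 32.67
Node 0 (S = 90): V_0 = e^(−0.02)·[0.4259·0.0000 + 0.5741·32.6712] = 18.3850

18.39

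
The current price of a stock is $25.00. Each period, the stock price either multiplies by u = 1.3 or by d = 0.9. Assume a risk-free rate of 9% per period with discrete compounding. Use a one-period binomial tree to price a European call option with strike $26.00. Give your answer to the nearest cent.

$2.83

Risk-neutral probability p = (1 + 0.09 − 0.9)/(1.3 − 0.9) = 0.1900/0.4000 = 0.4750
Terminal stock prices: S_u = 32.5, S_d = 22.5
Terminal payoffs (S − K): max(6.5, 0) = 6.5, max(-3.5, 0) = 0
Node 0 (S = 25): V_0 = 1/1.09·[0.4750·6.5000 + 0.5250·0.0000] = 2.8326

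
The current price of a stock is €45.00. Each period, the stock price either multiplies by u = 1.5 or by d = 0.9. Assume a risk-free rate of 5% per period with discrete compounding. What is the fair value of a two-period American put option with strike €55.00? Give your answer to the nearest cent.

Risk-neutral probability p = (1 + 0.05 − 0.9)/(1.5 − 0.9) = 0.1500/0.6000 = 0.2500
Terminal stock prices: S_uu = 101.2, S_ud = 60.75, S_dd = 36.45
Terminal payoffs (K − S): max(-46.25, 0) = 0, max(-5.75, 0) = 0, max(18.55, 0) = 18.55
Node u (S = 67.5): continuation = 1/1.05·[0.2500·0.0000 + 0.7500·0.0000] = 0.0000; exercise value = 0.0000 ≤ continuation, so V_u = 0.0000
Node d (S = 40.5): continuation = 1/1.05·[0.2500·0.0000 + 0.7500·18.5500] = 13.2500; exercise value = 14.5000 > continuation, so V_d = 14.5000 (exercise)
Node 0 (S = 45): continuation = 1/1.05·[0.2500·0.0000 + 0.7500·14.5000] = 10.3571; exercise value = 10.0000 ≤ continuation, so V_0 = 10.3571

€10.36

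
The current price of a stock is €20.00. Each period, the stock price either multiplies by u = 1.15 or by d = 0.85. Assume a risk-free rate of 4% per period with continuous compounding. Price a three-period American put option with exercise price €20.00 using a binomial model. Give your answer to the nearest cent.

Risk-neutral probability p = (e^0.04 − 0.85)/(1.15 − 0.85) = 0.1908/0.3000 = 0.6360
Terminal stock prices: S_uuu = 30.42, S_uud = 22.48, S_udd = 16.62, S_ddd = 12.28
Terminal payoffs (K − S): max(-10.42, 0) = 0, max(-2.482, 0) = 0, max(3.383, 0) = 3.383, max(7.718, 0) = 7.718
Node uu (S = 26.45): continuation = e^(−0.04)·[0.6360·0.0000 + 0.3640·0.0000] = 0.0000; exercise value = 0.0000 ≤ continuation, so V_uu = 0.0000
Node ud (S = 19.55): continuation = e^(−0.04)·[0.6360·0.0000 + 0.3640·3.3825] = 1.1828; exercise value = 0.4500 ≤ continuation, so V_ud = 1.1828
Node dd (S = 14.45): continuation = e^(−0.04)·[0.6360·3.3825 + 0.3640·7.7175] = 4.7658; exercise value = 5.5500 > continuation, so V_dd = 5.5500 (exercise)
Node u (S = 23): continuation = e^(−0.04)·[0.6360·0.0000 + 0.3640·1.1828] = 0.4136; exercise value = 0.0000 ≤ continuation, so V_u = 0.4136
Node d (S = 17): continuation = e^(−0.04)·[0.6360·1.1828 + 0.3640·5.5500] = 2.6636; exercise value = 3.0000 > continuation, so V_d = 3.0000 (exercise)
Node 0 (S = 20): continuation = e^(−0.04)·[0.6360·0.4136 + 0.3640·3.0000] = 1.3018; exercise value = 0.0000 ≤ continuation, so V_0 = 1.3018

€1.30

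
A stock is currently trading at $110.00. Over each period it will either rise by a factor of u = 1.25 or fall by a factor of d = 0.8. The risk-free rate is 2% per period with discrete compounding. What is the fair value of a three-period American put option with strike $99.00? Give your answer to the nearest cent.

Risk-neutral probability p = (1 + 0.02 − 0.8)/(1.25 − 0.8) = 0.2200/0.4500 = 0.4889
Terminal stock prices: S_uuu = 214.8, S_uud = 137.5, S_udd = 88, S_ddd = 56.32
Terminal payoffs (K − S): max(-115.8, 0) = 0, max(-38.5, 0) = 0, max(11, 0) = 11, max(42.68, 0) = 42.68
Node uu (S = 171.9): continuation = 1/1.02·[0.4889·0.0000 + 0.5111·0.0000] = 0.0000; exercise value = 0.0000 ≤ continuation, so V_uu = 0.0000
Node ud (S = 110): continuation = 1/1.02·[0.4889·0.0000 + 0.5111·11.0000] = 5.5120; exercise value = 0.0000 ≤ continuation, so V_ud = 5.5120
Node dd (S = 70.4): continuation = 1/1.02·[0.4889·11.0000 + 0.5111·42.6800] = 26.6588; exercise value = 28.6000 > continuation, so V_dd = 28.6000 (exercise)
Node u (S = 137.5): continuation = 1/1.02·[0.4889·0.0000 + 0.5111·5.5120] = 2.7620; exercise value = 0.0000 ≤ continuation, so V_u = 2.7620
Node d (S = 88): continuation = 1/1.02·[0.4889·5.5120 + 0.5111·28.6000] = 16.9731; exercise value = 11.0000 ≤ continuation, so V_d = 16.9731
Node 0 (S = 110): continuation = 1/1.02·[0.4889·2.7620 + 0.5111·16.9731] = 9.8289; exercise value = 0.0000 ≤ continuation, so V_0 = 9.8289

$9.83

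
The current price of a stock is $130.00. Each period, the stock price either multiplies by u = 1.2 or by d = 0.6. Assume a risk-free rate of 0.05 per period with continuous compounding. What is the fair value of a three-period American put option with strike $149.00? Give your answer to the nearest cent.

$30.51

Risk-neutral probability p = (e^0.05 − 0.6)/(1.2 − 0.6) = 0.4513/0.6000 = 0.7521
Terminal stock prices: S_uuu = 224.6, S_uud = 112.3, S_udd = 56.16, S_ddd = 28.08
Terminal payoffs (K − S): max(-75.64, 0) = 0, max(36.68, 0) = 36.68, max(92.84, 0) = 92.84, max(120.9, 0) = 120.9
Node uu (S = 187.2): continuation = e^(−0.05)·[0.7521·0.0000 + 0.2479·36.6800] = 8.6489; exercise value = 0.0000 ≤ continuation, so V_uu = 8.6489
Node ud (S = 93.6): continuation = e^(−0.05)·[0.7521·36.6800 + 0.2479·92.8400] = 48.1332; exercise value = 55.4000 > continuation, so V_ud = 55.4000 (exercise)
Node dd (S = 46.8): continuation = e^(−0.05)·[0.7521·92.8400 + 0.2479·120.9200] = 94.9332; exercise value = 102.2000 > continuation, so V_dd = 102.2000 (exercise)
Node u (S = 156): continuation = e^(−0.05)·[0.7521·8.6489 + 0.2479·55.4000] = 19.2506; exercise value = 0.0000 ≤ continuation, so V_u = 19.2506
Node d (S = 78): continuation = e^(−0.05)·[0.7521·55.4000 + 0.2479·102.2000] = 63.7332; exercise value = 71.0000 > continuation, so V_d = 71.0000 (exercise)
Node 0 (S = 130): continuation = e^(−0.05)·[0.7521·19.2506 + 0.2479·71.0000] = 30.5138; exercise value = 19.0000 ≤ continuation, so V_0 = 30.5138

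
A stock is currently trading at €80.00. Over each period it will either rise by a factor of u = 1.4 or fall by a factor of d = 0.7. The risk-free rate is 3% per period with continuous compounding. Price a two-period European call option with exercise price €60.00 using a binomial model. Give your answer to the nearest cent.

Risk-neutral probability p = (e^0.03 − 0.7)/(1.4 − 0.7) = 0.3305/0.7000 = 0.4721
Terminal stock prices: S_uu = 156.8, S_ud = 78.4, S_dd = 39.2
Terminal payoffs (S − K): max(96.8, 0) = 96.8, max(18.4, 0) = 18.4, max(-20.8, 0) = 0
Node u (S = 112): V_u = e^(−0.03)·[0.4721·96.8000 + 0.5279·18.4000] = 53.7733
Node d (S = 56): V_d = e^(−0.03)·[0.4721·18.4000 + 0.5279·0.0000] = 8.4295
Node 0 (S = 80): V_0 = e^(−0.03)·[0.4721·53.7733 + 0.5279·8.4295] = 28.9535

€28.95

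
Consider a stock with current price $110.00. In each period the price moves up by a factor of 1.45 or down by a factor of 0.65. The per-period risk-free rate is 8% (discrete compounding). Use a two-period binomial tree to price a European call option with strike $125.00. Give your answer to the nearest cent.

Risk-neutral probability p = (1 + 0.08 − 0.65)/(1.45 − 0.65) = 0.4300/0.8000 = 0.5375
Terminal stock prices: S_uu = 231.3, S_ud = 103.7, S_dd = 46.48
Terminal payoffs (S − K): max(106.3, 0) = 106.3, max(-21.33, 0) = 0, max(-78.53, 0) = 0
Node u (S = 159.5): V_u = 1/1.08·[0.5375·106.2750 + 0.4625·0.0000] = 52.8915
Node d (S = 71.5): V_d = 1/1.08·[0.5375·0.0000 + 0.4625·0.0000] = 0.0000
Node 0 (S = 110): V_0 = 1/1.08·[0.5375·52.8915 + 0.4625·0.0000] = 26.3233

$26.32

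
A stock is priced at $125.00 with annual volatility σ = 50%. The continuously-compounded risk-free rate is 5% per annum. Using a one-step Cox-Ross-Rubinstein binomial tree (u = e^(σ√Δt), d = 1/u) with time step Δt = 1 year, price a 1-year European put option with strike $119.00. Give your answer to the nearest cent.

$23.55

CRR parameters: u = e^(σ√Δt) = e^(0.5·√1) = 1.6487, d = 1/u = 0.6065
Per-period rate: rΔt = 0.05·1 = 0.05, so R = e^0.05 = 1.0513
Risk-neutral probability p = (e^0.05 − 0.6065)/(1.6487 − 0.6065) = 0.4447/1.0422 = 0.4267
Terminal stock prices: S_u = 206.1, S_d = 75.82
Terminal payoffs (K − S): max(-87.09, 0) = 0, max(43.18, 0) = 43.18
Node 0 (S = 125): V_0 = e^(−0.05)·[0.4267·0.0000 + 0.5733·43.1837] = 23.5483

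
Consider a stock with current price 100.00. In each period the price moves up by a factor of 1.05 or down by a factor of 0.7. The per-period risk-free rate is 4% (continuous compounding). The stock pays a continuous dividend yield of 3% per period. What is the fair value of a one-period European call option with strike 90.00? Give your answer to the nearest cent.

Per-period risk-free factor R = e^0.04 = 1.0408; dividend-adjusted growth = e^(0.04−0.03) = 1.0101.
Risk-neutral probability p = (1.0101 − 0.7)/(1.05 − 0.7) = 0.3101/0.3500 = 0.8859
Terminal stock prices: S_u = 105, S_d = 70
Terminal payoffs (S − K): max(15, 0) = 15, max(-20, 0) = 0
Node 0 (S = 100): V_0 = e^(−0.04)·[0.8859·15.0000 + 0.1141·0.0000] = 12.7668

12.77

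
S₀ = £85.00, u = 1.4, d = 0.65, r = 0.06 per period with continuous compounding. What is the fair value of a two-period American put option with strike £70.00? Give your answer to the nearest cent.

Risk-neutral probability p = (e^0.06 − 0.65)/(1.4 − 0.65) = 0.4118/0.7500 = 0.5491
Terminal stock prices: S_uu = 166.6, S_ud = 77.35, S_dd = 35.91
Terminal payoffs (K − S): max(-96.6, 0) = 0, max(-7.35, 0) = 0, max(34.09, 0) = 34.09
Node u (S = 119): continuation = e^(−0.06)·[0.5491·0.0000 + 0.4509·0.0000] = 0.0000; exercise value = 0.0000 ≤ continuation, so V_u = 0.0000
Node d (S = 55.25): continuation = e^(−0.06)·[0.5491·0.0000 + 0.4509·34.0875] = 14.4745; exercise value = 14.7500 > continuation, so V_d = 14.7500 (exercise)
Node 0 (S = 85): continuation = e^(−0.06)·[0.5491·0.0000 + 0.4509·14.7500] = 6.2633; exercise value = 0.0000 ≤ continuation, so V_0 = 6.2633

£6.26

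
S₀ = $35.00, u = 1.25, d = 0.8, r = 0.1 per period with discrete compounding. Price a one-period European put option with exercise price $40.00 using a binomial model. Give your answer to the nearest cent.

$3.64

Risk-neutral probability p = (1 + 0.1 − 0.8)/(1.25 − 0.8) = 0.3000/0.4500 = 0.6667
Terminal stock prices: S_u = 43.75, S_d = 28
Terminal payoffs (K − S): max(-3.75, 0) = 0, max(12, 0) = 12
Node 0 (S = 35): V_0 = 1/1.1·[0.6667·0.0000 + 0.3333·12.0000] = 3.6364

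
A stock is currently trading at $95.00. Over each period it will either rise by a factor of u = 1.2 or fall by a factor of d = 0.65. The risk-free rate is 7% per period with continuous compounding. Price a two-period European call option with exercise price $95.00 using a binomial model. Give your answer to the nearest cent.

Risk-neutral probability p = (e^0.07 − 0.65)/(1.2 − 0.65) = 0.4225/0.5500 = 0.7682
Terminal stock prices: S_uu = 136.8, S_ud = 74.1, S_dd = 40.14
Terminal payoffs (S − K): max(41.8, 0) = 41.8, max(-20.9, 0) = 0, max(-54.86, 0) = 0
Node u (S = 114): V_u = e^(−0.07)·[0.7682·41.8000 + 0.2318·0.0000] = 29.9397
Node d (S = 61.75): V_d = e^(−0.07)·[0.7682·0.0000 + 0.2318·0.0000] = 0.0000
Node 0 (S = 95): V_0 = e^(−0.07)·[0.7682·29.9397 + 0.2318·0.0000] = 21.4447

$21.44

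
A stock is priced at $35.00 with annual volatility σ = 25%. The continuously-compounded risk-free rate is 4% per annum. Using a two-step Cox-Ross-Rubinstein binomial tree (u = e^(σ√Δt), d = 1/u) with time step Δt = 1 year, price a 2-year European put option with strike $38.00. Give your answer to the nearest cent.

$4.97

CRR parameters: u = e^(σ√Δt) = e^(0.25·√1) = 1.2840, d = 1/u = 0.7788
Per-period rate: rΔt = 0.04·1 = 0.04, so R = e^0.04 = 1.0408
Risk-neutral probability p = (e^0.04 − 0.7788)/(1.2840 − 0.7788) = 0.2620/0.5052 = 0.5186
Terminal stock prices: S_uu = 57.71, S_ud = 35, S_dd = 21.23
Terminal payoffs (K − S): max(-19.71, 0) = 0, max(3, 0) = 3, max(16.77, 0) = 16.77
Node u (S = 44.94): V_u = e^(−0.04)·[0.5186·0.0000 + 0.4814·3.0000] = 1.3876
Node d (S = 27.26): V_d = e^(−0.04)·[0.5186·3.0000 + 0.4814·16.7714] = 9.2520
Node 0 (S = 35): V_0 = e^(−0.04)·[0.5186·1.3876 + 0.4814·9.2520] = 4.9706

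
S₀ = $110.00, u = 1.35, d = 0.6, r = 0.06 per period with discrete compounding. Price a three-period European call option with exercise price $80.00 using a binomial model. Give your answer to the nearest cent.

Risk-neutral probability p = (1 + 0.06 − 0.6)/(1.35 − 0.6) = 0.4600/0.7500 = 0.6133
Terminal stock prices: S_uuu = 270.6, S_uud = 120.3, S_udd = 53.46, S_ddd = 23.76
Terminal payoffs (S − K): max(190.6, 0) = 190.6, max(40.29, 0) = 40.29, max(-26.54, 0) = 0, max(-56.24, 0) = 0
Node uu (S = 200.5): V_uu = 1/1.06·[0.6133·190.6413 + 0.3867·40.2850] = 125.0033
Node ud (S = 89.1): V_ud = 1/1.06·[0.6133·40.2850 + 0.3867·0.0000] = 23.3096
Node dd (S = 39.6): V_dd = 1/1.06·[0.6133·0.0000 + 0.3867·0.0000] = 0.0000
Node u (S = 148.5): V_u = 1/1.06·[0.6133·125.0033 + 0.3867·23.3096] = 80.8318
Node d (S = 66): V_d = 1/1.06·[0.6133·23.3096 + 0.3867·0.0000] = 13.4873
Node 0 (S = 110): V_0 = 1/1.06·[0.6133·80.8318 + 0.3867·13.4873] = 51.6905

$51.69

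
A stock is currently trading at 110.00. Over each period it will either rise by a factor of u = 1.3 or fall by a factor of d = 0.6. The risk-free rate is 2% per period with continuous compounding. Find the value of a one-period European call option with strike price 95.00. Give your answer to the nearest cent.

Risk-neutral probability p = (e^0.02 − 0.6)/(1.3 − 0.6) = 0.4202/0.7000 = 0.6003
Terminal stock prices: S_u = 143, S_d = 66
Terminal payoffs (S − K): max(48, 0) = 48, max(-29, 0) = 0
Node 0 (S = 110): V_0 = e^(−0.02)·[0.6003·48.0000 + 0.3997·0.0000] = 28.2433

28.24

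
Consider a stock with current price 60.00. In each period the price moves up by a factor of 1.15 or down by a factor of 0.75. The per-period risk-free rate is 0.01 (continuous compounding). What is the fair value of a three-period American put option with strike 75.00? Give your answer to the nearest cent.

Risk-neutral probability p = (e^0.01 − 0.75)/(1.15 − 0.75) = 0.2601/0.4000 = 0.6501
Terminal stock prices: S_uuu = 91.25, S_uud = 59.51, S_udd = 38.81, S_ddd = 25.31
Terminal payoffs (K − S): max(-16.25, 0) = 0, max(15.49, 0) = 15.49, max(36.19, 0) = 36.19, max(49.69, 0) = 49.69
Node uu (S = 79.35): continuation = e^(−0.01)·[0.6501·0.0000 + 0.3499·15.4875] = 5.3648; exercise value = 0.0000 ≤ continuation, so V_uu = 5.3648
Node ud (S = 51.75): continuation = e^(−0.01)·[0.6501·15.4875 + 0.3499·36.1875] = 22.5037; exercise value = 23.2500 > continuation, so V_ud = 23.2500 (exercise)
Node dd (S = 33.75): continuation = e^(−0.01)·[0.6501·36.1875 + 0.3499·49.6875] = 40.5037; exercise value = 41.2500 > continuation, so V_dd = 41.2500 (exercise)
Node u (S = 69): continuation = e^(−0.01)·[0.6501·5.3648 + 0.3499·23.2500] = 11.5067; exercise value = 6.0000 ≤ continuation, so V_u = 11.5067
Node d (S = 45): continuation = e^(−0.01)·[0.6501·23.2500 + 0.3499·41.2500] = 29.2537; exercise value = 30.0000 > continuation, so V_d = 30.0000 (exercise)
Node 0 (S = 60): continuation = e^(−0.01)·[0.6501·11.5067 + 0.3499·30.0000] = 17.7982; exercise value = 15.0000 ≤ continuation, so V_0 = 17.7982

17.80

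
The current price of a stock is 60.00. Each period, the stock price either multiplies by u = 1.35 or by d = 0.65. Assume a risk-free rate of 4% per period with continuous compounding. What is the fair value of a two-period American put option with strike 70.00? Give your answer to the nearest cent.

Risk-neutral probability p = (e^0.04 − 0.65)/(1.35 − 0.65) = 0.3908/0.7000 = 0.5583
Terminal stock prices: S_uu = 109.4, S_ud = 52.65, S_dd = 25.35
Terminal payoffs (K − S): max(-39.35, 0) = 0, max(17.35, 0) = 17.35, max(44.65, 0) = 44.65
Node u (S = 81): continuation = e^(−0.04)·[0.5583·0.0000 + 0.4417·17.3500] = 7.3630; exercise value = 0.0000 ≤ continuation, so V_u = 7.3630
Node d (S = 39): continuation = e^(−0.04)·[0.5583·17.3500 + 0.4417·44.6500] = 28.2553; exercise value = 31.0000 > continuation, so V_d = 31.0000 (exercise)
Node 0 (S = 60): continuation = e^(−0.04)·[0.5583·7.3630 + 0.4417·31.0000] = 17.1053; exercise value = 10.0000 ≤ continuation, so V_0 = 17.1053

17.11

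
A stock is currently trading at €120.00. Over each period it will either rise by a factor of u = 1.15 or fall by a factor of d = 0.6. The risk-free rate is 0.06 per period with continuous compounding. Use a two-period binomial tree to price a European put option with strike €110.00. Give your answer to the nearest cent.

€8.02

Risk-neutral probability p = (e^0.06 − 0.6)/(1.15 − 0.6) = 0.4618/0.5500 = 0.8397
Terminal stock prices: S_uu = 158.7, S_ud = 82.8, S_dd = 43.2
Terminal payoffs (K − S): max(-48.7, 0) = 0, max(27.2, 0) = 27.2, max(66.8, 0) = 66.8
Node u (S = 138): V_u = e^(−0.06)·[0.8397·0.0000 + 0.1603·27.2000] = 4.1062
Node d (S = 72): V_d = e^(−0.06)·[0.8397·27.2000 + 0.1603·66.8000] = 31.5941
Node 0 (S = 120): V_0 = e^(−0.06)·[0.8397·4.1062 + 0.1603·31.5941] = 8.0167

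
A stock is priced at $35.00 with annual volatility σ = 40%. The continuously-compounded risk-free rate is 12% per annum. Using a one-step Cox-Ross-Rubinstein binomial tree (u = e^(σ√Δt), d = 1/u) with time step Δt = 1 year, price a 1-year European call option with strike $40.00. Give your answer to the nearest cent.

CRR parameters: u = e^(σ√Δt) = e^(0.4·√1) = 1.4918, d = 1/u = 0.6703
Per-period rate: rΔt = 0.12·1 = 0.12, so R = e^0.12 = 1.1275
Risk-neutral probability p = (e^0.12 − 0.6703)/(1.4918 − 0.6703) = 0.4572/0.8215 = 0.5565
Terminal stock prices: S_u = 52.21, S_d = 23.46
Terminal payoffs (S − K): max(12.21, 0) = 12.21, max(-16.54, 0) = 0
Node 0 (S = 35): V_0 = e^(−0.12)·[0.5565·12.2139 + 0.4435·0.0000] = 6.0285

$6.03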